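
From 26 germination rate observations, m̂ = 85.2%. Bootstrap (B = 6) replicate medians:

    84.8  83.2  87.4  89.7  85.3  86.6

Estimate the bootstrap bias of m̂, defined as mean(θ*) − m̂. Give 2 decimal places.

bias = +0.97

mean(θ*) = (84.8 + 83.2 + 87.4 + 89.7 + 85.3 + 86.6) / 6 = 86.167
bias = 86.167 − 85.2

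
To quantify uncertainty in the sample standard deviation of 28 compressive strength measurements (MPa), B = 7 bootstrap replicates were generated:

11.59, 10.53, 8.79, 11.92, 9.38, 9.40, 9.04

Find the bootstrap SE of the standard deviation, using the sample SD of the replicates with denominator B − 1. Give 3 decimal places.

Bootstrap SE is the standard deviation of the 7 replicate standard deviations.
Mean of replicates: (11.59 + 10.53 + 8.79 + 11.92 + 9.38 + 9.40 + 9.04) / 7 = 70.6500 / 7 = 10.0929
Sum of squared deviations: (+1.4971)² + (+0.4371)² + (−1.3029)² + (+1.8271)² + (−0.7129)² + (−0.6929)² + (−1.0529)² = 9.5651
Variance = 9.5651 / 6 = 1.5942
SE* = √1.5942

SE* = 1.263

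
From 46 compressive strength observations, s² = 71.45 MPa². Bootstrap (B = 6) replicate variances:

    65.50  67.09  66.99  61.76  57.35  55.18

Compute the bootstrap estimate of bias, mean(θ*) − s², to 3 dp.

mean(θ*) = (65.50 + 67.09 + 66.99 + 61.76 + 57.35 + 55.18) / 6 = 62.3117
bias = 62.3117 − 71.45

bias = −9.138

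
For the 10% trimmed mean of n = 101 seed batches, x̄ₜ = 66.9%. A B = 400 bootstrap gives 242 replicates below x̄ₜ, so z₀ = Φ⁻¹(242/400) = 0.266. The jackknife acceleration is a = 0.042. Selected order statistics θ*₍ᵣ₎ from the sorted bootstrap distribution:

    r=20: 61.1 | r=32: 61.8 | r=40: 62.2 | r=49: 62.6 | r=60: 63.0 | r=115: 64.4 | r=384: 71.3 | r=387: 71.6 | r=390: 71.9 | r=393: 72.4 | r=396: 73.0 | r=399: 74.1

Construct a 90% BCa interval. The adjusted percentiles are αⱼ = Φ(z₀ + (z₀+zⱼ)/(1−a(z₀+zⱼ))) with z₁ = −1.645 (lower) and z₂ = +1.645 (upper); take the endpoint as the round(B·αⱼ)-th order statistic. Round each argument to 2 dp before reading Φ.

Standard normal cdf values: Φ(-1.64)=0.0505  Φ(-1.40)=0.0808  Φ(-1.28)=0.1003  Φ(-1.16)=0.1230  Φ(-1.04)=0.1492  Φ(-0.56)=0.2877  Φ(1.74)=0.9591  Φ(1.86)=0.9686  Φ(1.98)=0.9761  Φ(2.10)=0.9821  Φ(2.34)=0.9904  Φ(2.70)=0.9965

Lower: z₀ + z₁ = 0.266 + (-1.645) = -1.379; 1 − a(z₀+z₁) = 1 − (0.042)(-1.379) = 1.0579; argument = 0.266 + (-1.379)/1.0579 = -1.0375 → -1.04.
α₁ = Φ(-1.04) = 0.1492; rank = round(400 × 0.1492) = 60; θ*₍60₎ = 63.0.
Upper: z₀ + z₂ = 1.911; 1 − a(z₀+z₂) = 0.9197; argument = 2.3438 → 2.34; α₂ = 0.9904; rank = 396; θ*₍396₎ = 73.0.

(63.0, 73.0)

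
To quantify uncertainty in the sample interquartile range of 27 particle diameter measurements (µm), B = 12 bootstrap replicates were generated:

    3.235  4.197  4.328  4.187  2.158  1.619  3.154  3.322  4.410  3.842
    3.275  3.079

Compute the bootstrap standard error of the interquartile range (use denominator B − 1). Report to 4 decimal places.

Bootstrap SE is the standard deviation of the 12 replicate interquartile ranges.
Mean of replicates: (3.235 + 4.197 + 4.328 + 4.187 + 2.158 + 1.619 + 3.154 + 3.322 + 4.410 + 3.842 + 3.275 + 3.079) / 12 = 40.80600 / 12 = 3.40050
Sum of squared deviations: (−0.16550)² + (+0.79650)² + (+0.92750)² + (+0.78650)² + (−1.24250)² + (−1.78150)² + (−0.24650)² + (−0.07850)² + (+1.00950)² + (+0.44150)² + (−0.12550)² + (−0.32150)² = 8.25824
Variance = 8.25824 / 11 = 0.75075
SE* = √0.75075

SE* = 0.8665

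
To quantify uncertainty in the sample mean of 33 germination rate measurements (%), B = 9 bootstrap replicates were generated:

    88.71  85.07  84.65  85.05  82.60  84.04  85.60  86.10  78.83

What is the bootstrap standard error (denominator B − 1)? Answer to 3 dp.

SE* = 2.695

Bootstrap SE is the standard deviation of the 9 replicate means.
Mean of replicates: (88.71 + 85.07 + 84.65 + 85.05 + 82.60 + 84.04 + 85.60 + 86.10 + 78.83) / 9 = 760.6500 / 9 = 84.5167
Sum of squared deviations: (+4.1933)² + (+0.5533)² + (+0.1333)² + (+0.5333)² + (−1.9167)² + (−0.4767)² + (+1.0833)² + (+1.5833)² + (−5.6867)² = 58.1120
Variance = 58.1120 / 8 = 7.2640
SE* = √7.2640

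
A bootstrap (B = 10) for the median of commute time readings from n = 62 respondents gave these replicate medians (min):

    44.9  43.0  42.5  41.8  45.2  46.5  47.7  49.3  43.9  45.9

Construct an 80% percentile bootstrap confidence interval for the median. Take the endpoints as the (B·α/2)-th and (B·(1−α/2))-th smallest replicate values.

Sorted replicates: 41.8, 42.5, 43.0, 43.9, 44.9, 45.2, 45.9, 46.5, 47.7, 49.3
α = 0.20; lower rank = 10 × 0.100 = 1; upper rank = 10 × 0.900 = 9.
The 1st smallest replicate is 41.8; the 9th is 47.7.

(41.8, 47.7)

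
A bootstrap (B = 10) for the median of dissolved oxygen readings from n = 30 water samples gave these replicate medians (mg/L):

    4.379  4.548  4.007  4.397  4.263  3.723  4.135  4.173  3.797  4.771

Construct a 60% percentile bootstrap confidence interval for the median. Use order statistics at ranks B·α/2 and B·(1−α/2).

(3.797, 4.397)

Sorted replicates: 3.723, 3.797, 4.007, 4.135, 4.173, 4.263, 4.379, 4.397, 4.548, 4.771
α = 0.40; lower rank = 10 × 0.200 = 2; upper rank = 10 × 0.800 = 8.
The 2nd smallest replicate is 3.797; the 8th is 4.397.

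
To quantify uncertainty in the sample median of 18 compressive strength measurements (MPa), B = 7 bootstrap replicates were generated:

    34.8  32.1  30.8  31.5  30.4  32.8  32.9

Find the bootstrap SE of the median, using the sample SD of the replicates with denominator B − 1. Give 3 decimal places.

SE* = 1.489

Bootstrap SE is the standard deviation of the 7 replicate medians.
Mean of replicates: (34.8 + 32.1 + 30.8 + 31.5 + 30.4 + 32.8 + 32.9) / 7 = 225.3000 / 7 = 32.1857
Sum of squared deviations: (+2.6143)² + (−0.0857)² + (−1.3857)² + (−0.6857)² + (−1.7857)² + (+0.6143)² + (+0.7143)² = 13.3086
Variance = 13.3086 / 6 = 2.2181
SE* = √2.2181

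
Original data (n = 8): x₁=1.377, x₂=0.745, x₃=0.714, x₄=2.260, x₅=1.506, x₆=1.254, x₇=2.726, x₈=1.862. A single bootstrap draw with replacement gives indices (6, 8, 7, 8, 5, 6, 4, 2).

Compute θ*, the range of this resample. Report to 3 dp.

Resample values: 1.254, 1.862, 2.726, 1.862, 1.506, 1.254, 2.260, 0.745.
Range = 2.726 − 0.745 = 1.981

θ* = 1.981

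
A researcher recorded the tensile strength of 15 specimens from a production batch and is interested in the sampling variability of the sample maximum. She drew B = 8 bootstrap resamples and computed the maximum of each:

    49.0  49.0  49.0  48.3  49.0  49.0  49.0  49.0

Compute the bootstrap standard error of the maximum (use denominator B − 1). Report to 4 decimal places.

Bootstrap SE is the standard deviation of the 8 replicate maximums.
Mean of replicates: (49.0 + 49.0 + 49.0 + 48.3 + 49.0 + 49.0 + 49.0 + 49.0) / 8 = 391.30000 / 8 = 48.91250
Sum of squared deviations: (+0.08750)² + (+0.08750)² + (+0.08750)² + (−0.61250)² + (+0.08750)² + (+0.08750)² + (+0.08750)² + (+0.08750)² = 0.42875
Variance = 0.42875 / 7 = 0.06125
SE* = √0.06125

SE* = 0.2475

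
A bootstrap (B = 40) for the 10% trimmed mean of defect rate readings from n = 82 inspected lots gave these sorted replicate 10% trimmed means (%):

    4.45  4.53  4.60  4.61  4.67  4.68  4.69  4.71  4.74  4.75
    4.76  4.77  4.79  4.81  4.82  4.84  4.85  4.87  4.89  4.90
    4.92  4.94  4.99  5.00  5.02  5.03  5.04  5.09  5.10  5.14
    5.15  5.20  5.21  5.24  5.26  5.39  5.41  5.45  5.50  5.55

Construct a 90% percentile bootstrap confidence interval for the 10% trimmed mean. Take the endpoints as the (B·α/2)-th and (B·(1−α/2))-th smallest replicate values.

(4.53, 5.45)

α = 0.10; lower rank = 40 × 0.050 = 2; upper rank = 40 × 0.950 = 38.
The 2nd smallest replicate is 4.53; the 38th is 5.45.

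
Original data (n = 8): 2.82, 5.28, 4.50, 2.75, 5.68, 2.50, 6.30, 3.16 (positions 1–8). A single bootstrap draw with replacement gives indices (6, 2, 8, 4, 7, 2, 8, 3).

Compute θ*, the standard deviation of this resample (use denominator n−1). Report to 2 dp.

θ* = 1.41

Resample values: 2.50, 5.28, 3.16, 2.75, 6.30, 5.28, 3.16, 4.50.
Mean = 4.1162; sum of squared deviations = 13.9324
s² = 13.9324 / 7 = 1.9903
s = √1.9903 = 1.41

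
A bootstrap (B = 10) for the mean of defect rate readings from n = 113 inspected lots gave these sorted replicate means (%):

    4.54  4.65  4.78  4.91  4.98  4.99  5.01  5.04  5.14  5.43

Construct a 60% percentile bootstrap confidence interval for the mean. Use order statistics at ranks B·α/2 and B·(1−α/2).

α = 0.40; lower rank = 10 × 0.200 = 2; upper rank = 10 × 0.800 = 8.
The 2nd smallest replicate is 4.65; the 8th is 5.04.

(4.65, 5.04)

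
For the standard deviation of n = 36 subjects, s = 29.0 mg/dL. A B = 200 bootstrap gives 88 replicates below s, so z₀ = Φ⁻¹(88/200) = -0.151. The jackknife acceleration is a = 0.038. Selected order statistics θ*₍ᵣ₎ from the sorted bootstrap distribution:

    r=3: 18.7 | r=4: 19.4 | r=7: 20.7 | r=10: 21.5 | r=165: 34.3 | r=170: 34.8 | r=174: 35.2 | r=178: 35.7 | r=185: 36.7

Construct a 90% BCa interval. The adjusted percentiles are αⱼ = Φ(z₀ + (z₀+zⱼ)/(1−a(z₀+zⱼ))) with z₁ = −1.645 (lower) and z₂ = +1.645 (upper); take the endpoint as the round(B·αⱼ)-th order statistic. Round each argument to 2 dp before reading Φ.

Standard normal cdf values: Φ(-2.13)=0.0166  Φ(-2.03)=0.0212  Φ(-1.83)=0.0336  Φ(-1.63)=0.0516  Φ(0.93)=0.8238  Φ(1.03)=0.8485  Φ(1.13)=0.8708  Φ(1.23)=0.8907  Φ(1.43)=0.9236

Lower: z₀ + z₁ = -0.151 + (-1.645) = -1.796; 1 − a(z₀+z₁) = 1 − (0.038)(-1.796) = 1.0682; argument = -0.151 + (-1.796)/1.0682 = -1.8323 → -1.83.
α₁ = Φ(-1.83) = 0.0336; rank = round(200 × 0.0336) = 7; θ*₍7₎ = 20.7.
Upper: z₀ + z₂ = 1.494; 1 − a(z₀+z₂) = 0.9432; argument = 1.4329 → 1.43; α₂ = 0.9236; rank = 185; θ*₍185₎ = 36.7.

(20.7, 36.7)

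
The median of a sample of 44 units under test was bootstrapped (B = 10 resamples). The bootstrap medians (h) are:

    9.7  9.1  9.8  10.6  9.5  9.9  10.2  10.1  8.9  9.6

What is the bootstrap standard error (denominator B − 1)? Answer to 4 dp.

Bootstrap SE is the standard deviation of the 10 replicate medians.
Mean of replicates: (9.7 + 9.1 + 9.8 + 10.6 + 9.5 + 9.9 + 10.2 + 10.1 + 8.9 + 9.6) / 10 = 97.40000 / 10 = 9.74000
Sum of squared deviations: (−0.04000)² + (−0.64000)² + (+0.06000)² + (+0.86000)² + (−0.24000)² + (+0.16000)² + (+0.46000)² + (+0.36000)² + (−0.84000)² + (−0.14000)² = 2.30400
Variance = 2.30400 / 9 = 0.25600
SE* = √0.25600

SE* = 0.5060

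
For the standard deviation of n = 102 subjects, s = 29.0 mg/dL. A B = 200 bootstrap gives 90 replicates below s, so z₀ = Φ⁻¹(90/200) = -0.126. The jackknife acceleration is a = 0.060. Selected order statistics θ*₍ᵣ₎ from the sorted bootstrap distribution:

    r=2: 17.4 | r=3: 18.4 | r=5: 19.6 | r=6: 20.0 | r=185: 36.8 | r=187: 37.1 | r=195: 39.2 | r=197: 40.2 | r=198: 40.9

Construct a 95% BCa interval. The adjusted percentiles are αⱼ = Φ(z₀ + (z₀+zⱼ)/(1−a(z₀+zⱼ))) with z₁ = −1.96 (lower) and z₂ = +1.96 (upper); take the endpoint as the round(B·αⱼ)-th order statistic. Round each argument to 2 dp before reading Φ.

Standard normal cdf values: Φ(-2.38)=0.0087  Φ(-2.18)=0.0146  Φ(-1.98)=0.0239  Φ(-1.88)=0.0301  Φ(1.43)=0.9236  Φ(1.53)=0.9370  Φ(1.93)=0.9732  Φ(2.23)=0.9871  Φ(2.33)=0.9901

(19.6, 39.2)

Lower: z₀ + z₁ = -0.126 + (-1.960) = -2.086; 1 − a(z₀+z₁) = 1 − (0.060)(-2.086) = 1.1252; argument = -0.126 + (-2.086)/1.1252 = -1.9800 → -1.98.
α₁ = Φ(-1.98) = 0.0239; rank = round(200 × 0.0239) = 5; θ*₍5₎ = 19.6.
Upper: z₀ + z₂ = 1.834; 1 − a(z₀+z₂) = 0.8900; argument = 1.9348 → 1.93; α₂ = 0.9732; rank = 195; θ*₍195₎ = 39.2.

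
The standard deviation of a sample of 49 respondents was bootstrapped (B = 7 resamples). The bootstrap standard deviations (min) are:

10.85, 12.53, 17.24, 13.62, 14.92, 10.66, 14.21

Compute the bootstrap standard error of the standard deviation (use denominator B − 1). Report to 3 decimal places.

Bootstrap SE is the standard deviation of the 7 replicate standard deviations.
Mean of replicates: (10.85 + 12.53 + 17.24 + 13.62 + 14.92 + 10.66 + 14.21) / 7 = 94.0300 / 7 = 13.4329
Sum of squared deviations: (−2.5829)² + (−0.9029)² + (+3.8071)² + (+0.1871)² + (+1.4871)² + (−2.7729)² + (+0.7771)² = 32.5199
Variance = 32.5199 / 6 = 5.4200
SE* = √5.4200

SE* = 2.328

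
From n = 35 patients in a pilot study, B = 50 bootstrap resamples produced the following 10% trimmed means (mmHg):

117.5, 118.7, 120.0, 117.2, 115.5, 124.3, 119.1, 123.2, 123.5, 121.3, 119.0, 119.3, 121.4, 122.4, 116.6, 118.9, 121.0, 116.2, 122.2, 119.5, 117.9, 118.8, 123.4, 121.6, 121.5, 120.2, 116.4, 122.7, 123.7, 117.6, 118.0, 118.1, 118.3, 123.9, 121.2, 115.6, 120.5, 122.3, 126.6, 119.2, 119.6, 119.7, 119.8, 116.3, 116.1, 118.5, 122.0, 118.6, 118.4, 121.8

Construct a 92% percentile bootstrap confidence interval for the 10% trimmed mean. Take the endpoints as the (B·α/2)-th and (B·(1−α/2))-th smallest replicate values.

Sorted replicates: 115.5, 115.6, 116.1, 116.2, 116.3, 116.4, 116.6, 117.2, 117.5, 117.6, 117.9, 118.0, 118.1, 118.3, 118.4, 118.5, 118.6, 118.7, 118.8, 118.9, 119.0, 119.1, 119.2, 119.3, 119.5, 119.6, 119.7, 119.8, 120.0, 120.2, 120.5, 121.0, 121.2, 121.3, 121.4, 121.5, 121.6, 121.8, 122.0, 122.2, 122.3, 122.4, 122.7, 123.2, 123.4, 123.5, 123.7, 123.9, 124.3, 126.6
α = 0.08; lower rank = 50 × 0.040 = 2; upper rank = 50 × 0.960 = 48.
The 2nd smallest replicate is 115.6; the 48th is 123.9.

(115.6, 123.9)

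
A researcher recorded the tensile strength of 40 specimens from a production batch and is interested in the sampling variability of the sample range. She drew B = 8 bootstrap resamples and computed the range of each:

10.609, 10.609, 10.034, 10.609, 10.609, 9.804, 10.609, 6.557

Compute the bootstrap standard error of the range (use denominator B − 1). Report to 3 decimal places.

Bootstrap SE is the standard deviation of the 8 replicate ranges.
Mean of replicates: (10.609 + 10.609 + 10.034 + 10.609 + 10.609 + 9.804 + 10.609 + 6.557) / 8 = 79.4400 / 8 = 9.9300
Sum of squared deviations: (+0.6790)² + (+0.6790)² + (+0.1040)² + (+0.6790)² + (+0.6790)² + (−0.1260)² + (+0.6790)² + (−3.3730)² = 13.7090
Variance = 13.7090 / 7 = 1.9584
SE* = √1.9584

SE* = 1.399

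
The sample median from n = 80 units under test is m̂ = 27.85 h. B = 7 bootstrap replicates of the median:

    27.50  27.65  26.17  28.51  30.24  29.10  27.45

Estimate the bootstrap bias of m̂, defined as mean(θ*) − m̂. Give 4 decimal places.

mean(θ*) = (27.50 + 27.65 + 26.17 + 28.51 + 30.24 + 29.10 + 27.45) / 7 = 28.08857
bias = 28.08857 − 27.85

bias = +0.2386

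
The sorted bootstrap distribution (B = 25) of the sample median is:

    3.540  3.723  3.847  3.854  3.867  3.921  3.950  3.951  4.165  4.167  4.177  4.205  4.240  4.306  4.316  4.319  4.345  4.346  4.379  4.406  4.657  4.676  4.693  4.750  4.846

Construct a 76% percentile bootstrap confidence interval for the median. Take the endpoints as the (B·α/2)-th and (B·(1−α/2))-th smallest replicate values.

(3.847, 4.676)

α = 0.24; lower rank = 25 × 0.120 = 3; upper rank = 25 × 0.880 = 22.
The 3rd smallest replicate is 3.847; the 22nd is 4.676.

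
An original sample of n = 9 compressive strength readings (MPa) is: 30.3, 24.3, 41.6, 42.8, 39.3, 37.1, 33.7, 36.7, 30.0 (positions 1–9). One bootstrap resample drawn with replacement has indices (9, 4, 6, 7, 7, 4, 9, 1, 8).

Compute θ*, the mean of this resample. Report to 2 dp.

Resample values: 30.0, 42.8, 37.1, 33.7, 33.7, 42.8, 30.0, 30.3, 36.7.
Mean = (30.0 + 42.8 + 37.1 + 33.7 + 33.7 + 42.8 + 30.0 + 30.3 + 36.7) / 9 = 317.10 / 9 = 35.23

θ* = 35.23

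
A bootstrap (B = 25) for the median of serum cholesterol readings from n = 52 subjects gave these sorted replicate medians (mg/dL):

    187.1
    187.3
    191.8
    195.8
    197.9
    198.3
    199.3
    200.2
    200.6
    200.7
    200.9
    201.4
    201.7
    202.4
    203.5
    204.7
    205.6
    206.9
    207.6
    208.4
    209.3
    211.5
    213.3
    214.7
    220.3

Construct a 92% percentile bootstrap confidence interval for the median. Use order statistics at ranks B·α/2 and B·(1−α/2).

α = 0.08; lower rank = 25 × 0.040 = 1; upper rank = 25 × 0.960 = 24.
The 1st smallest replicate is 187.1; the 24th is 214.7.

(187.1, 214.7)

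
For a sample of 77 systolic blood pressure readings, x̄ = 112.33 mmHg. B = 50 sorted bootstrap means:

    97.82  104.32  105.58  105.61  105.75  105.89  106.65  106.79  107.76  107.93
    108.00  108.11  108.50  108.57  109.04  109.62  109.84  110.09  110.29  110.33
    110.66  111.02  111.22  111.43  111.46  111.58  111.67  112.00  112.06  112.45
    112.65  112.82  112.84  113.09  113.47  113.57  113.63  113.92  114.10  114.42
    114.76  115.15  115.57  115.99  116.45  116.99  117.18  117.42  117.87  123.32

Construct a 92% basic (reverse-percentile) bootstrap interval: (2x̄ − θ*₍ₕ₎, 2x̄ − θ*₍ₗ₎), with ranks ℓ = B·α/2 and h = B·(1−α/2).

Percentile endpoints at ranks 2 and 48: θ*₍2₎ = 104.32, θ*₍48₎ = 117.42.
Basic interval reflects these around x̄:
  lower = 2 × 112.33 − 117.42 = 107.24
  upper = 2 × 112.33 − 104.32 = 120.34

(107.24, 120.34)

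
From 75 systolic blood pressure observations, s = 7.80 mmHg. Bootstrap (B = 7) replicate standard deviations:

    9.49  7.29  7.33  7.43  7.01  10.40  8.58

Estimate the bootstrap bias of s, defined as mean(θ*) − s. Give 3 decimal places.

mean(θ*) = (9.49 + 7.29 + 7.33 + 7.43 + 7.01 + 10.40 + 8.58) / 7 = 8.2186
bias = 8.2186 − 7.80

bias = +0.419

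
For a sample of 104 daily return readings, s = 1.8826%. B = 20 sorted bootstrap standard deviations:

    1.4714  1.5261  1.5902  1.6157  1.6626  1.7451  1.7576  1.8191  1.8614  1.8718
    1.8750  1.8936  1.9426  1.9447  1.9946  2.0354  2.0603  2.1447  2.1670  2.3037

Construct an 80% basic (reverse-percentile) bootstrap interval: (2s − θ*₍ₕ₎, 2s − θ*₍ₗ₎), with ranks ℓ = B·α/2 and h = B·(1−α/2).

Percentile endpoints at ranks 2 and 18: θ*₍2₎ = 1.5261, θ*₍18₎ = 2.1447.
Basic interval reflects these around s:
  lower = 2 × 1.8826 − 2.1447 = 1.6205
  upper = 2 × 1.8826 − 1.5261 = 2.2391

(1.6205, 2.2391)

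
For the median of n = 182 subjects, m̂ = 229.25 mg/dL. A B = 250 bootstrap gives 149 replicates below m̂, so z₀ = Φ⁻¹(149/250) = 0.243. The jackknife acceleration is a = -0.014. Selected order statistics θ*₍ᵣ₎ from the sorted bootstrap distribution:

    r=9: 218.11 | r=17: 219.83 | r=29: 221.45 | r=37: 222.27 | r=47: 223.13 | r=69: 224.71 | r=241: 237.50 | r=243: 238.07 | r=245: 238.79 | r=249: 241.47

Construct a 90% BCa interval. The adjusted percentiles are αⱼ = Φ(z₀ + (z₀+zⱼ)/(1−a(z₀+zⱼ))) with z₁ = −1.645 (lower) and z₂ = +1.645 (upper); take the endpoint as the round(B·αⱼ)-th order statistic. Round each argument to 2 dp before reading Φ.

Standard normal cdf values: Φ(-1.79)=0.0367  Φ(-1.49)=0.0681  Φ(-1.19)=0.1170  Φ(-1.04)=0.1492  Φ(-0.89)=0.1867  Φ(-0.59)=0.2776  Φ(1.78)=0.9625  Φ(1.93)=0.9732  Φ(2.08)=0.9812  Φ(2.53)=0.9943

Lower: z₀ + z₁ = 0.243 + (-1.645) = -1.402; 1 − a(z₀+z₁) = 1 − (-0.014)(-1.402) = 0.9804; argument = 0.243 + (-1.402)/0.9804 = -1.1871 → -1.19.
α₁ = Φ(-1.19) = 0.1170; rank = round(250 × 0.1170) = 29; θ*₍29₎ = 221.45.
Upper: z₀ + z₂ = 1.888; 1 − a(z₀+z₂) = 1.0264; argument = 2.0824 → 2.08; α₂ = 0.9812; rank = 245; θ*₍245₎ = 238.79.

(221.45, 238.79)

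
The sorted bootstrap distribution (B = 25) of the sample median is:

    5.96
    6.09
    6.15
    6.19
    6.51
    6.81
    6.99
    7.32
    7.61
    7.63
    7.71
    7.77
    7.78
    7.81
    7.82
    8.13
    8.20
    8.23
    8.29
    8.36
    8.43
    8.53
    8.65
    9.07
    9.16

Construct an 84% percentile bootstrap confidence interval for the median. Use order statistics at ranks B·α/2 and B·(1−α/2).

α = 0.16; lower rank = 25 × 0.080 = 2; upper rank = 25 × 0.920 = 23.
The 2nd smallest replicate is 6.09; the 23rd is 8.65.

(6.09, 8.65)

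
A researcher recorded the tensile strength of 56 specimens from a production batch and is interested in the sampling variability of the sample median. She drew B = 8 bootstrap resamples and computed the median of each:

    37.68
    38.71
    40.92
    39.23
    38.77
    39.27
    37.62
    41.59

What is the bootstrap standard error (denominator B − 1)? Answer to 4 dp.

Bootstrap SE is the standard deviation of the 8 replicate medians.
Mean of replicates: (37.68 + 38.71 + 40.92 + 39.23 + 38.77 + 39.27 + 37.62 + 41.59) / 8 = 313.79000 / 8 = 39.22375
Sum of squared deviations: (−1.54375)² + (−0.51375)² + (+1.69625)² + (+0.00625)² + (−0.45375)² + (+0.04625)² + (−1.60375)² + (+2.36625)² = 13.90359
Variance = 13.90359 / 7 = 1.98623
SE* = √1.98623

SE* = 1.4093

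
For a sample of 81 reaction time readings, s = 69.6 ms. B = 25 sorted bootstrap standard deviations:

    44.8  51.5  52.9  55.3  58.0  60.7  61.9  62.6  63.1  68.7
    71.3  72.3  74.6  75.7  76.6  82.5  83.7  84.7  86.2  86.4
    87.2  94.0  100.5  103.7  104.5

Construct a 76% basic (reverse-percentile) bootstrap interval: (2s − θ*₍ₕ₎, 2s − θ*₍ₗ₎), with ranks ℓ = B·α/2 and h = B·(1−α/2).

Percentile endpoints at ranks 3 and 22: θ*₍3₎ = 52.9, θ*₍22₎ = 94.0.
Basic interval reflects these around s:
  lower = 2 × 69.6 − 94.0 = 45.2
  upper = 2 × 69.6 − 52.9 = 86.3

(45.2, 86.3)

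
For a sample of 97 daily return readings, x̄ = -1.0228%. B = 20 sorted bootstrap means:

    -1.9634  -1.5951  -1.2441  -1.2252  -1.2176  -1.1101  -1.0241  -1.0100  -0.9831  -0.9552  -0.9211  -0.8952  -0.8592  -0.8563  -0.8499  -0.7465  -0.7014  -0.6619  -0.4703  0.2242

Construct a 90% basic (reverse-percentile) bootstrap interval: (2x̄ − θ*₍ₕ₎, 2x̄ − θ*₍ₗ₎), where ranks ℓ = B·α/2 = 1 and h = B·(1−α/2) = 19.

(-1.5753, -0.0822)

Percentile endpoints at ranks 1 and 19: θ*₍1₎ = -1.9634, θ*₍19₎ = -0.4703.
Basic interval reflects these around x̄:
  lower = 2 × -1.0228 − -0.4703 = -1.5753
  upper = 2 × -1.0228 − -1.9634 = -0.0822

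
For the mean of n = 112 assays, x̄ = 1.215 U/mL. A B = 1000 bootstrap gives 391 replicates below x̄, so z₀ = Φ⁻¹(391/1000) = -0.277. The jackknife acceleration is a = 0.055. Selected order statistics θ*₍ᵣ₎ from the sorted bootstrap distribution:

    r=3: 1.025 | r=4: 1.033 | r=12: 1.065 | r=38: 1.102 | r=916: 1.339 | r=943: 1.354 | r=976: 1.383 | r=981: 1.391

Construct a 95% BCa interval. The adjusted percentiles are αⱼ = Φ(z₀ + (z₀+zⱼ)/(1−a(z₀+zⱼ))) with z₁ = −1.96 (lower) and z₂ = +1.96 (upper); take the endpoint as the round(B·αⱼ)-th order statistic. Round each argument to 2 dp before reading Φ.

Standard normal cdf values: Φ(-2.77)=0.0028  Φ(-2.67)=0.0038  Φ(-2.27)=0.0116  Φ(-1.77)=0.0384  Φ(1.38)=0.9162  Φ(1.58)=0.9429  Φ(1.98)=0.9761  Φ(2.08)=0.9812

(1.065, 1.354)

Lower: z₀ + z₁ = -0.277 + (-1.960) = -2.237; 1 − a(z₀+z₁) = 1 − (0.055)(-2.237) = 1.1230; argument = -0.277 + (-2.237)/1.1230 = -2.2689 → -2.27.
α₁ = Φ(-2.27) = 0.0116; rank = round(1000 × 0.0116) = 12; θ*₍12₎ = 1.065.
Upper: z₀ + z₂ = 1.683; 1 − a(z₀+z₂) = 0.9074; argument = 1.5777 → 1.58; α₂ = 0.9429; rank = 943; θ*₍943₎ = 1.354.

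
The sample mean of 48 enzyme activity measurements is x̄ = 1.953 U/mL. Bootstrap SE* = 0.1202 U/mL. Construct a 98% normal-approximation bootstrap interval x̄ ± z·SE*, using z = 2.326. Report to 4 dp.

Margin = 2.326 × 0.1202 = 0.27959
Interval: 1.953 ± 0.27959

(1.6734, 2.2326)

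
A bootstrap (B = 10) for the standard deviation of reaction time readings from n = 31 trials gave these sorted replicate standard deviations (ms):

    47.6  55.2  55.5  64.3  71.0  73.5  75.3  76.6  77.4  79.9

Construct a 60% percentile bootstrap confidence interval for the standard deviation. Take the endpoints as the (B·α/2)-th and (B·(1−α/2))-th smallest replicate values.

(55.2, 76.6)

α = 0.40; lower rank = 10 × 0.200 = 2; upper rank = 10 × 0.800 = 8.
The 2nd smallest replicate is 55.2; the 8th is 76.6.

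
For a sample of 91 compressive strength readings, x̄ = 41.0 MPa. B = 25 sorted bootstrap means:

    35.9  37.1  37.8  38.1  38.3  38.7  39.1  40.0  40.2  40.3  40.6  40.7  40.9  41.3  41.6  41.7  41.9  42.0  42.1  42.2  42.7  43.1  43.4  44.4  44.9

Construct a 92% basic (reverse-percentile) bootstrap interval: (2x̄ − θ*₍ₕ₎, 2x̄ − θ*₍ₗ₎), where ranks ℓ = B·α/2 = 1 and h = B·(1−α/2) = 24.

(37.6, 46.1)

Percentile endpoints at ranks 1 and 24: θ*₍1₎ = 35.9, θ*₍24₎ = 44.4.
Basic interval reflects these around x̄:
  lower = 2 × 41.0 − 44.4 = 37.6
  upper = 2 × 41.0 − 35.9 = 46.1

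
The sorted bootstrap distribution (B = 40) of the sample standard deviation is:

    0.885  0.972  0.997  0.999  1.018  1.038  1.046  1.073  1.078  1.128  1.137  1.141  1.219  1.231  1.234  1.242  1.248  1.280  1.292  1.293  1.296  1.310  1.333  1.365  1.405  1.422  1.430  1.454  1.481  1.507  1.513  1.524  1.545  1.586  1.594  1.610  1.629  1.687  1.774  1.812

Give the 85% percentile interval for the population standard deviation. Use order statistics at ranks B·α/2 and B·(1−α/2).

(0.997, 1.629)

α = 0.15; lower rank = 40 × 0.075 = 3; upper rank = 40 × 0.925 = 37.
The 3rd smallest replicate is 0.997; the 37th is 1.629.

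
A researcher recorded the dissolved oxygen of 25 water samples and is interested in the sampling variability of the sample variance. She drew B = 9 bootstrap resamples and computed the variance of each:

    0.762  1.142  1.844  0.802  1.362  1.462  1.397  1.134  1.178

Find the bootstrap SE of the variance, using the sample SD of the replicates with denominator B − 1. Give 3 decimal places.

SE* = 0.335

Bootstrap SE is the standard deviation of the 9 replicate variances.
Mean of replicates: (0.762 + 1.142 + 1.844 + 0.802 + 1.362 + 1.462 + 1.397 + 1.134 + 1.178) / 9 = 11.0830 / 9 = 1.2314
Sum of squared deviations: (−0.4694)² + (−0.0894)² + (+0.6126)² + (−0.4294)² + (+0.1306)² + (+0.2306)² + (+0.1656)² + (−0.0974)² + (−0.0534)² = 0.8980
Variance = 0.8980 / 8 = 0.1122
SE* = √0.1122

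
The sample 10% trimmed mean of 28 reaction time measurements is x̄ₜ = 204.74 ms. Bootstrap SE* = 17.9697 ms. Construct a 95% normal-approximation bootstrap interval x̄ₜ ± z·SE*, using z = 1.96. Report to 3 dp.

Margin = 1.96 × 17.9697 = 35.2206
Interval: 204.74 ± 35.2206

(169.519, 239.961)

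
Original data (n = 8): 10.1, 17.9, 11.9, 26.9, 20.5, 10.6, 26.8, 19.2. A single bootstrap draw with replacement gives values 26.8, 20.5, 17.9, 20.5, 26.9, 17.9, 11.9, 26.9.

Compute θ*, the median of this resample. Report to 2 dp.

Sorted: 11.9, 17.9, 17.9, 20.5, 20.5, 26.8, 26.9, 26.9
Median = average of the two middle values = 20.50

θ* = 20.50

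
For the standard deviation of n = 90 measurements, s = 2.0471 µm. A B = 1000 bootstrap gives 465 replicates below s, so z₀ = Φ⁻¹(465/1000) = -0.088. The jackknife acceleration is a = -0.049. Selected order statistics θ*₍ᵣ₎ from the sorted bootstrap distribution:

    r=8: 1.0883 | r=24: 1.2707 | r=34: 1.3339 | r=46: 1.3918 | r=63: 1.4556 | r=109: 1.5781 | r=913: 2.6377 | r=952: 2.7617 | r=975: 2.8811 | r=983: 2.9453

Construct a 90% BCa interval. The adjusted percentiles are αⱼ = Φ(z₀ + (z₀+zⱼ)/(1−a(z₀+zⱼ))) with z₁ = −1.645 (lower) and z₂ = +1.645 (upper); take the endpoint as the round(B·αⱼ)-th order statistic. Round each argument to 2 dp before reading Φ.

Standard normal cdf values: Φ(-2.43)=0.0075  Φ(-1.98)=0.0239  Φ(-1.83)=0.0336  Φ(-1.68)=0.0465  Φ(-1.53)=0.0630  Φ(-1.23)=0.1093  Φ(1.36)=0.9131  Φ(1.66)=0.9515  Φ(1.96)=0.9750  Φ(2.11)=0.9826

Lower: z₀ + z₁ = -0.088 + (-1.645) = -1.733; 1 − a(z₀+z₁) = 1 − (-0.049)(-1.733) = 0.9151; argument = -0.088 + (-1.733)/0.9151 = -1.9818 → -1.98.
α₁ = Φ(-1.98) = 0.0239; rank = round(1000 × 0.0239) = 24; θ*₍24₎ = 1.2707.
Upper: z₀ + z₂ = 1.557; 1 − a(z₀+z₂) = 1.0763; argument = 1.3586 → 1.36; α₂ = 0.9131; rank = 913; θ*₍913₎ = 2.6377.

(1.2707, 2.6377)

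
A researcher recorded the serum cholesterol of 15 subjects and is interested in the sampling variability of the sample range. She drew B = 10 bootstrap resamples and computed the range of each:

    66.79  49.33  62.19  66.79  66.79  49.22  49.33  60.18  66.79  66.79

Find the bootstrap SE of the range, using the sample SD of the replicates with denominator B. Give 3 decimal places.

Bootstrap SE is the standard deviation of the 10 replicate ranges.
Mean of replicates: (66.79 + 49.33 + 62.19 + 66.79 + 66.79 + 49.22 + 49.33 + 60.18 + 66.79 + 66.79) / 10 = 604.2000 / 10 = 60.4200
Sum of squared deviations: (+6.3700)² + (−11.0900)² + (+1.7700)² + (+6.3700)² + (+6.3700)² + (−11.2000)² + (−11.0900)² + (−0.2400)² + (+6.3700)² + (+6.3700)² = 577.4912
Variance = 577.4912 / 10 = 57.7491
SE* = √57.7491

SE* = 7.599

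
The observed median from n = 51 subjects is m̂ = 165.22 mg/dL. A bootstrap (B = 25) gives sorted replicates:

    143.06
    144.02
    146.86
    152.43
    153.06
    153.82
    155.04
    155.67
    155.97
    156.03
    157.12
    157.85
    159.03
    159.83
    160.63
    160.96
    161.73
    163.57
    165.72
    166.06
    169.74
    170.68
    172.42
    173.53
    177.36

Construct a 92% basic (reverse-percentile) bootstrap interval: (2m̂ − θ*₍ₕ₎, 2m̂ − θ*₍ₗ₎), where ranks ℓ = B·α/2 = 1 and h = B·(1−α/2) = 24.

Percentile endpoints at ranks 1 and 24: θ*₍1₎ = 143.06, θ*₍24₎ = 173.53.
Basic interval reflects these around m̂:
  lower = 2 × 165.22 − 173.53 = 156.91
  upper = 2 × 165.22 − 143.06 = 187.38

(156.91, 187.38)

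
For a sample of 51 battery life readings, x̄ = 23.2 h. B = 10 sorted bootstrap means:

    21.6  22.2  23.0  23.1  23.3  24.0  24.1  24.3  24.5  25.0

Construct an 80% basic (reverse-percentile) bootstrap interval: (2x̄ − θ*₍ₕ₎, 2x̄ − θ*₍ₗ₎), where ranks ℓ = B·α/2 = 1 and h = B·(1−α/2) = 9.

Percentile endpoints at ranks 1 and 9: θ*₍1₎ = 21.6, θ*₍9₎ = 24.5.
Basic interval reflects these around x̄:
  lower = 2 × 23.2 − 24.5 = 21.9
  upper = 2 × 23.2 − 21.6 = 24.8

(21.9, 24.8)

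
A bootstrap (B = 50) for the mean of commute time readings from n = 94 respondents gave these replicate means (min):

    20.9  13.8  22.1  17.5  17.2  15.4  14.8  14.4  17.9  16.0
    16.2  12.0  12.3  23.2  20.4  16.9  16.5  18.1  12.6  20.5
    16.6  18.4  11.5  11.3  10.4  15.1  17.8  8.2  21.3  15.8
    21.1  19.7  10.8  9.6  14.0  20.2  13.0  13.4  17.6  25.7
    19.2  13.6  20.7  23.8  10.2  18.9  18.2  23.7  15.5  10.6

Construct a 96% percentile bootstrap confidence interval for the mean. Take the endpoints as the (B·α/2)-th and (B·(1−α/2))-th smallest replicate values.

(8.2, 23.8)

Sorted replicates: 8.2, 9.6, 10.2, 10.4, 10.6, 10.8, 11.3, 11.5, 12.0, 12.3, 12.6, 13.0, 13.4, 13.6, 13.8, 14.0, 14.4, 14.8, 15.1, 15.4, 15.5, 15.8, 16.0, 16.2, 16.5, 16.6, 16.9, 17.2, 17.5, 17.6, 17.8, 17.9, 18.1, 18.2, 18.4, 18.9, 19.2, 19.7, 20.2, 20.4, 20.5, 20.7, 20.9, 21.1, 21.3, 22.1, 23.2, 23.7, 23.8, 25.7
α = 0.04; lower rank = 50 × 0.020 = 1; upper rank = 50 × 0.980 = 49.
The 1st smallest replicate is 8.2; the 49th is 23.8.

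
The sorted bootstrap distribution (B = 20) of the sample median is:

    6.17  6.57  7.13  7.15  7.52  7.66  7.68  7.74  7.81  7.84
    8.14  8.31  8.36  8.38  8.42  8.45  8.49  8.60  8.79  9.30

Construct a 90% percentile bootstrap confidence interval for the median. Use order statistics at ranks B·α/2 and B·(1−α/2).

(6.17, 8.79)

α = 0.10; lower rank = 20 × 0.050 = 1; upper rank = 20 × 0.950 = 19.
The 1st smallest replicate is 6.17; the 19th is 8.79.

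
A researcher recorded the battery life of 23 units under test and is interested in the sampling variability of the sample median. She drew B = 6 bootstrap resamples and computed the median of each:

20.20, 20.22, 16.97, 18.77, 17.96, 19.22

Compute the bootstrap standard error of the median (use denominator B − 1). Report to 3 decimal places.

SE* = 1.277

Bootstrap SE is the standard deviation of the 6 replicate medians.
Mean of replicates: (20.20 + 20.22 + 16.97 + 18.77 + 17.96 + 19.22) / 6 = 113.3400 / 6 = 18.8900
Sum of squared deviations: (+1.3100)² + (+1.3300)² + (−1.9200)² + (−0.1200)² + (−0.9300)² + (+0.3300)² = 8.1596
Variance = 8.1596 / 5 = 1.6319
SE* = √1.6319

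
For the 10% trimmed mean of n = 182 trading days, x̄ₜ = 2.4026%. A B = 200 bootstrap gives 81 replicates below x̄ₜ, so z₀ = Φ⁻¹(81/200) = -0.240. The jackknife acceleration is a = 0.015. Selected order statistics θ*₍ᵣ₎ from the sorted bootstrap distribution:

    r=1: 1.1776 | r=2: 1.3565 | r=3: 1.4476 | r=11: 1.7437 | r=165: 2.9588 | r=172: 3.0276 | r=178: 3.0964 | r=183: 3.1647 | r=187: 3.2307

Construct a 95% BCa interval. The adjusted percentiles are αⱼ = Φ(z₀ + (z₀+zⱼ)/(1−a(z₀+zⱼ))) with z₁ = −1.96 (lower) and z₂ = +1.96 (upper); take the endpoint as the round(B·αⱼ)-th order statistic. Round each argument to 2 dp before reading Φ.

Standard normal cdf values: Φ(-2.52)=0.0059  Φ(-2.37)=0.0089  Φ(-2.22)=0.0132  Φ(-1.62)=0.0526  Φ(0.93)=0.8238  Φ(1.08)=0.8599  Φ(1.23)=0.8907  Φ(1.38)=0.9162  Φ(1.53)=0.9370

(1.3565, 3.2307)

Lower: z₀ + z₁ = -0.240 + (-1.960) = -2.200; 1 − a(z₀+z₁) = 1 − (0.015)(-2.200) = 1.0330; argument = -0.240 + (-2.200)/1.0330 = -2.3697 → -2.37.
α₁ = Φ(-2.37) = 0.0089; rank = round(200 × 0.0089) = 2; θ*₍2₎ = 1.3565.
Upper: z₀ + z₂ = 1.720; 1 − a(z₀+z₂) = 0.9742; argument = 1.5256 → 1.53; α₂ = 0.9370; rank = 187; θ*₍187₎ = 3.2307.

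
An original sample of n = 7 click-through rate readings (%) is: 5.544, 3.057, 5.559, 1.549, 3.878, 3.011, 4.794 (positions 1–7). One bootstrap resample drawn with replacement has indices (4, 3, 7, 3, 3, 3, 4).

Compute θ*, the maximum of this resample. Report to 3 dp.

Resample values: 1.549, 5.559, 4.794, 5.559, 5.559, 5.559, 1.549.
Maximum = 5.559

θ* = 5.559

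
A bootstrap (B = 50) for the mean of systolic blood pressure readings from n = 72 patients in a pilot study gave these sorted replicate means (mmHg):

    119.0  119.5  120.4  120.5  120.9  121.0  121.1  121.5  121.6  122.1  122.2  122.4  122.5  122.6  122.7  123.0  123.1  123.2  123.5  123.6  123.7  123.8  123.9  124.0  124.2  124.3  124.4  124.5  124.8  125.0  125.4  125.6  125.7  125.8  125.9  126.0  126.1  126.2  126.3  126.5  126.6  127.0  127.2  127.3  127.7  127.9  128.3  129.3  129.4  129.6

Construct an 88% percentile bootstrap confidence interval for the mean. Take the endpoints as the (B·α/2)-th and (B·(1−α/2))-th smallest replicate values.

(120.4, 128.3)

α = 0.12; lower rank = 50 × 0.060 = 3; upper rank = 50 × 0.940 = 47.
The 3rd smallest replicate is 120.4; the 47th is 128.3.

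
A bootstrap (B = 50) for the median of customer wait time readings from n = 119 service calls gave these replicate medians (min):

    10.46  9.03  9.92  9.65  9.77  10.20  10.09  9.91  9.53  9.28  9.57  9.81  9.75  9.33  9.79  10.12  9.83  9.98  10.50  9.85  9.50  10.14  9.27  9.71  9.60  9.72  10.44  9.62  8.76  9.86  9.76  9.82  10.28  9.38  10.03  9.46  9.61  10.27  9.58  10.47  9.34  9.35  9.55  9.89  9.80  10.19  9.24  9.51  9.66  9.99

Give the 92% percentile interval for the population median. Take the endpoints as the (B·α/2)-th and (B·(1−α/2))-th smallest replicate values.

Sorted replicates: 8.76, 9.03, 9.24, 9.27, 9.28, 9.33, 9.34, 9.35, 9.38, 9.46, 9.50, 9.51, 9.53, 9.55, 9.57, 9.58, 9.60, 9.61, 9.62, 9.65, 9.66, 9.71, 9.72, 9.75, 9.76, 9.77, 9.79, 9.80, 9.81, 9.82, 9.83, 9.85, 9.86, 9.89, 9.91, 9.92, 9.98, 9.99, 10.03, 10.09, 10.12, 10.14, 10.19, 10.20, 10.27, 10.28, 10.44, 10.46, 10.47, 10.50
α = 0.08; lower rank = 50 × 0.040 = 2; upper rank = 50 × 0.960 = 48.
The 2nd smallest replicate is 9.03; the 48th is 10.46.

(9.03, 10.46)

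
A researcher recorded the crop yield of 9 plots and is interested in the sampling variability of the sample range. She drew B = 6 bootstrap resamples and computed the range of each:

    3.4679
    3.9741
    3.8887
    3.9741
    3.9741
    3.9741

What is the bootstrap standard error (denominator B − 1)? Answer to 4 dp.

SE* = 0.2026

Bootstrap SE is the standard deviation of the 6 replicate ranges.
Mean of replicates: (3.4679 + 3.9741 + 3.8887 + 3.9741 + 3.9741 + 3.9741) / 6 = 23.25300 / 6 = 3.87550
Sum of squared deviations: (−0.40760)² + (+0.09860)² + (+0.01320)² + (+0.09860)² + (+0.09860)² + (+0.09860)² = 0.20520
Variance = 0.20520 / 5 = 0.04104
SE* = √0.04104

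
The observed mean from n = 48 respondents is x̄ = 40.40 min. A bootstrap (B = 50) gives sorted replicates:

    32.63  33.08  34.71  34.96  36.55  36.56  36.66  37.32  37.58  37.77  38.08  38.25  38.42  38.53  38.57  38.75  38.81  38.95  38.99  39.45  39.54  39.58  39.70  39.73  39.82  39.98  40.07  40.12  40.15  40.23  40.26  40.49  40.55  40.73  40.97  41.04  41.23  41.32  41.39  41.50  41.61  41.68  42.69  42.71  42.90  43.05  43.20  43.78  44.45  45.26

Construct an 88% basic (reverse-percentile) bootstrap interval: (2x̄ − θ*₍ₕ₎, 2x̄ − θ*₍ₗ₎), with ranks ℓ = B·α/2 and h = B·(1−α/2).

(37.60, 46.09)

Percentile endpoints at ranks 3 and 47: θ*₍3₎ = 34.71, θ*₍47₎ = 43.20.
Basic interval reflects these around x̄:
  lower = 2 × 40.40 − 43.20 = 37.60
  upper = 2 × 40.40 − 34.71 = 46.09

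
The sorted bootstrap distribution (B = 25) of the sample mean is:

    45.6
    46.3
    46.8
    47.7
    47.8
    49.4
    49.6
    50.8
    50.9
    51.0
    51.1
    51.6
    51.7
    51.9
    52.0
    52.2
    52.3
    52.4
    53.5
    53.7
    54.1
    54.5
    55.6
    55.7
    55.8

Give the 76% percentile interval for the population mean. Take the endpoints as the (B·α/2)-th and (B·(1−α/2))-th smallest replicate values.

α = 0.24; lower rank = 25 × 0.120 = 3; upper rank = 25 × 0.880 = 22.
The 3rd smallest replicate is 46.8; the 22nd is 54.5.

(46.8, 54.5)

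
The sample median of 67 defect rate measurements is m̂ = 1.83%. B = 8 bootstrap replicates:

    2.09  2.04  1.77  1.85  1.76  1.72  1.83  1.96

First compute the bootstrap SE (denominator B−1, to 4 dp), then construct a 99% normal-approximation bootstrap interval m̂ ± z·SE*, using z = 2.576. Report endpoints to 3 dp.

(1.477, 2.183)

Mean of replicates = 1.8775; sum of squared deviations = 0.1315; SE* = √(0.1315/7) = 0.1371
Margin = 2.576 × 0.1371 = 0.3532
Interval: 1.83 ± 0.3532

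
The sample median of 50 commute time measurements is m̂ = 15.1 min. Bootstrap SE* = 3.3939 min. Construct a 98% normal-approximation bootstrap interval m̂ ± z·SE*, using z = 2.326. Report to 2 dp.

(7.21, 22.99)

Margin = 2.326 × 3.3939 = 7.894
Interval: 15.1 ± 7.894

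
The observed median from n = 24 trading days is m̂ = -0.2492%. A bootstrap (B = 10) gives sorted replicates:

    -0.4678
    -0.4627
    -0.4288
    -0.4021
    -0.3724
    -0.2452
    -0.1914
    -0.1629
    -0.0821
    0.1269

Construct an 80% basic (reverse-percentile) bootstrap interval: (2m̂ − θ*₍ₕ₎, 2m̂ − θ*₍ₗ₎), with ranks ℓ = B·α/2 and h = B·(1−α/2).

(-0.4163, -0.0306)

Percentile endpoints at ranks 1 and 9: θ*₍1₎ = -0.4678, θ*₍9₎ = -0.0821.
Basic interval reflects these around m̂:
  lower = 2 × -0.2492 − -0.0821 = -0.4163
  upper = 2 × -0.2492 − -0.4678 = -0.0306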